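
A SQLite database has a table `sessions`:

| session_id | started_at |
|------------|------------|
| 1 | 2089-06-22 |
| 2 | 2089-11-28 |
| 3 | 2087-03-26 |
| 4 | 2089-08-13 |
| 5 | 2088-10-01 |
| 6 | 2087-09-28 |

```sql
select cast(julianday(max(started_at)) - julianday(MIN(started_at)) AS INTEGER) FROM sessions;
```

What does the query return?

978

MIN = 2087-03-26, MAX = 2089-11-28.
5 days remain in March 2087 after the 26th (31 − 26).
Full months from April 2087 through October 2089 contribute their day counts.
Then 28 days into November 2089.
Total: 5 + 30 + 31 + 30 + 31 + 31 + 30 + 31 + 30 + 31 + 31 + 29 + 31 + 30 + 31 + 30 + 31 + 31 + 30 + 31 + 30 + 31 + 31 + 28 + 31 + 30 + 31 + 30 + 31 + 31 + 30 + 31 + 28 = 978.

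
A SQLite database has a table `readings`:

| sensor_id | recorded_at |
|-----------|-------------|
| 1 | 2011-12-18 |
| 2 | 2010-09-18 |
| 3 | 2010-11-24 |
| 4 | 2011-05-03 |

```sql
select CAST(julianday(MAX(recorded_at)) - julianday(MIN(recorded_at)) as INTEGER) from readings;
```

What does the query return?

456

MIN = 2010-09-18, MAX = 2011-12-18.
12 days remain in September 2010 after the 18th (30 − 18).
Full months from October 2010 through November 2011 contribute their day counts.
Then 18 days into December 2011.
Total: 12 + 31 + 30 + 31 + 31 + 28 + 31 + 30 + 31 + 30 + 31 + 31 + 30 + 31 + 30 + 18 = 456.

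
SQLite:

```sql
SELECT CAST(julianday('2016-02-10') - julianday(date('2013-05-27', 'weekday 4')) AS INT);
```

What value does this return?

986

`weekday 4` advances to the next Thursday; 2013-05-27 is a Monday, so it moves forward to 2013-05-30.
1 day remains in May 2013 after the 30th (31 − 30).
Full months from June 2013 through January 2016 contribute their day counts.
Then 10 days into February 2016.
Total: 1 + 30 + 31 + 31 + 30 + 31 + 30 + 31 + 31 + 28 + 31 + 30 + 31 + 30 + 31 + 31 + 30 + 31 + 30 + 31 + 31 + 28 + 31 + 30 + 31 + 30 + 31 + 31 + 30 + 31 + 30 + 31 + 31 + 10 = 986.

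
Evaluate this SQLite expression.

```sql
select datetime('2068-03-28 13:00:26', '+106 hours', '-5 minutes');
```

2068-04-01 22:55:26

+106 hours from 2068-03-28 13:00:26 is 2068-04-01 23:00:26 (crosses midnight).
-5 minutes from 2068-04-01 23:00:26 is 2068-04-01 22:55:26.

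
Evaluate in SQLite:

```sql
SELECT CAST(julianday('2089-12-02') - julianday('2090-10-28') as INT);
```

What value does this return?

-330

29 days remain in December 2089 after the 2nd (31 − 2).
Full months from January 2090 through September 2090 contribute their day counts.
Then 28 days into October 2090.
Total: 29 + 31 + 28 + 31 + 30 + 31 + 30 + 31 + 31 + 30 + 28 = 330.
The subtraction is earlier − later, so the result is −330 → -330.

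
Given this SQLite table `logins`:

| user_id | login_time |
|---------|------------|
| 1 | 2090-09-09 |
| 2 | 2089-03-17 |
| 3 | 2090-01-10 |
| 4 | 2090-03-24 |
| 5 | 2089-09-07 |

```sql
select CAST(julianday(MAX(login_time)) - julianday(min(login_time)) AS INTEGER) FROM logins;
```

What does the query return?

541

MIN = 2089-03-17, MAX = 2090-09-09.
14 days remain in March 2089 after the 17th (31 − 17).
Full months from April 2089 through August 2090 contribute their day counts.
Then 9 days into September 2090.
Total: 14 + 30 + 31 + 30 + 31 + 31 + 30 + 31 + 30 + 31 + 31 + 28 + 31 + 30 + 31 + 30 + 31 + 31 + 9 = 541.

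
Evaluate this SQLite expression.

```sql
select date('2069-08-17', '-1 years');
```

Adding -1 year to 2069-08-17 gives 2068-08-17.

2068-08-17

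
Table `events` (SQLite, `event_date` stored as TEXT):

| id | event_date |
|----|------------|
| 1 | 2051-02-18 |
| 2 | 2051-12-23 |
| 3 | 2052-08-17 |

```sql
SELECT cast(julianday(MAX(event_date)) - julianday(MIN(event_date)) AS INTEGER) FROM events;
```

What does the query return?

MIN = 2051-02-18, MAX = 2052-08-17.
10 days remain in February 2051 after the 18th (28 − 18).
Full months from March 2051 through July 2052 contribute their day counts.
Then 17 days into August 2052.
Total: 10 + 31 + 30 + 31 + 30 + 31 + 31 + 30 + 31 + 30 + 31 + 31 + 29 + 31 + 30 + 31 + 30 + 31 + 17 = 546.

546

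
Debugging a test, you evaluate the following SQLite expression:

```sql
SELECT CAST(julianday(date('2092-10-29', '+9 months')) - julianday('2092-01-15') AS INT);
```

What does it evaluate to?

Adding +9 months to 2092-10-29 gives 2093-07-29.
16 days remain in January 2092 after the 15th (31 − 15).
Full months from February 2092 through June 2093 contribute their day counts.
Then 29 days into July 2093.
Total: 16 + 29 + 31 + 30 + 31 + 30 + 31 + 31 + 30 + 31 + 30 + 31 + 31 + 28 + 31 + 30 + 31 + 30 + 29 = 561.

561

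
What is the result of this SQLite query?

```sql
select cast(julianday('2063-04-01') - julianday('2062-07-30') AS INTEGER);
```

245

1 day remains in July 2062 after the 30th (31 − 30).
Full months from August 2062 through March 2063 contribute their day counts.
Then 1 day into April 2063.
Total: 1 + 31 + 30 + 31 + 30 + 31 + 31 + 28 + 31 + 1 = 245.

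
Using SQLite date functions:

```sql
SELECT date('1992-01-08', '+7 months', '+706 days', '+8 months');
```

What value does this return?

Adding +7 months to 1992-01-08 gives 1992-08-08.
Applying '+706 days' to 1992-08-08: counting 706 days forward gives 1994-07-15.
Adding +8 months to 1994-07-15 gives 1995-03-15.

1995-03-15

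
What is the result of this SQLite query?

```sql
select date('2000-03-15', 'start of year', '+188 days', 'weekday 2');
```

2000-07-11

`start of year` rewinds 2000-03-15 to 2000-01-01.
Applying '+188 days' to 2000-01-01: counting 188 days forward gives 2000-07-07.
`weekday 2` advances to the next Tuesday; 2000-07-07 is a Friday, so it moves forward to 2000-07-11.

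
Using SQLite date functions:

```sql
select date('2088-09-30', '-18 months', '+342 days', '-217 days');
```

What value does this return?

Adding -18 months to 2088-09-30 gives 2087-03-30.
Applying '+342 days' to 2087-03-30: counting 342 days forward gives 2088-03-06.
Applying '-217 days' to 2088-03-06: counting 217 days back gives 2087-08-02.

2087-08-02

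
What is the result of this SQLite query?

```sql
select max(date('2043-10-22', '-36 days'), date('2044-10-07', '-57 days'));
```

2044-08-11

date('2043-10-22', '-36 days') → 2043-09-16.
date('2044-10-07', '-57 days') → 2044-08-11.
Later of the two is 2044-08-11.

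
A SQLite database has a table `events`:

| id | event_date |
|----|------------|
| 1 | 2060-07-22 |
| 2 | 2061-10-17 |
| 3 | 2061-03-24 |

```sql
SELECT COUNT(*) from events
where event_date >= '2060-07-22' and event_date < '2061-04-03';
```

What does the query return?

2

Rows in [2060-07-22, 2061-04-03): 2060-07-22, 2061-03-24 → 2 rows.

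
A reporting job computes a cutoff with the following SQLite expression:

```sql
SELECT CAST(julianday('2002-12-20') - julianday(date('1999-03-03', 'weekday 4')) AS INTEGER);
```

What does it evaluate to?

1387

`weekday 4` advances to the next Thursday; 1999-03-03 is a Wednesday, so it moves forward to 1999-03-04.
27 days remain in March 1999 after the 4th (31 − 4).
Full months from April 1999 through November 2002 contribute their day counts.
Then 20 days into December 2002.
Total: 27 + 30 + 31 + 30 + 31 + 31 + 30 + 31 + 30 + 31 + 31 + 29 + 31 + 30 + 31 + 30 + 31 + 31 + 30 + 31 + 30 + 31 + 31 + 28 + 31 + 30 + 31 + 30 + 31 + 31 + 30 + 31 + 30 + 31 + 31 + 28 + 31 + 30 + 31 + 30 + 31 + 31 + 30 + 31 + 30 + 20 = 1387.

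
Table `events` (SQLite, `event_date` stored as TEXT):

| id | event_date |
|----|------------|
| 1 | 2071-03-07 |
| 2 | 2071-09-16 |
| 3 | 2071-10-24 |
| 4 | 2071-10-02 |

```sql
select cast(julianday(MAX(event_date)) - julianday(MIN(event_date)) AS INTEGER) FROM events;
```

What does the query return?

231

MIN = 2071-03-07, MAX = 2071-10-24.
24 days remain in March 2071 after the 7th (31 − 7).
Full months from April 2071 through September 2071 contribute their day counts.
Then 24 days into October 2071.
Total: 24 + 30 + 31 + 30 + 31 + 31 + 30 + 24 = 231.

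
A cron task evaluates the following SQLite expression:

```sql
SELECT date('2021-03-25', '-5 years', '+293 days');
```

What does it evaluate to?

Adding -5 years to 2021-03-25 gives 2016-03-25.
Applying '+293 days' to 2016-03-25: counting 293 days forward gives 2017-01-12.

2017-01-12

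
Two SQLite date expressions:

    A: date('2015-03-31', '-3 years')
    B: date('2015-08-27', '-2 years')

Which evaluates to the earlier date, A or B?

A

A = 2012-03-31.
B = 2013-08-27.
A is earlier.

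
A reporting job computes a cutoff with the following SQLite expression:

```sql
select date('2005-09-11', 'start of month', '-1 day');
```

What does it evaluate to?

`start of month` rewinds 2005-09-11 to 2005-09-01.
Going back 1 day from 2005-09-01 reaches 2005-08-31 (last day of August, 31 days).

2005-08-31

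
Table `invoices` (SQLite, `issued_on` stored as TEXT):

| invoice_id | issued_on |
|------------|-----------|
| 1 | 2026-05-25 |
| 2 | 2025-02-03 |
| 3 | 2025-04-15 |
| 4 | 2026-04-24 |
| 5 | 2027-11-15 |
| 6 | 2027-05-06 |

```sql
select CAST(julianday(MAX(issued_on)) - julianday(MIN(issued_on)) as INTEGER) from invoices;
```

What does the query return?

MIN = 2025-02-03, MAX = 2027-11-15.
25 days remain in February 2025 after the 3rd (28 − 3).
Full months from March 2025 through October 2027 contribute their day counts.
Then 15 days into November 2027.
Total: 25 + 31 + 30 + 31 + 30 + 31 + 31 + 30 + 31 + 30 + 31 + 31 + 28 + 31 + 30 + 31 + 30 + 31 + 31 + 30 + 31 + 30 + 31 + 31 + 28 + 31 + 30 + 31 + 30 + 31 + 31 + 30 + 31 + 15 = 1015.

1015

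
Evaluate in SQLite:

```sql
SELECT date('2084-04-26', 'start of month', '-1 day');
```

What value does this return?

2084-03-31

`start of month` rewinds 2084-04-26 to 2084-04-01.
Going back 1 day from 2084-04-01 reaches 2084-03-31 (last day of March, 31 days).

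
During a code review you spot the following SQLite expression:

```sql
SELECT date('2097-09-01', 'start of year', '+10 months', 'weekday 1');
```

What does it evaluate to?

`start of year` rewinds 2097-09-01 to 2097-01-01.
Adding +10 months to 2097-01-01 gives 2097-11-01.
`weekday 1` advances to the next Monday; 2097-11-01 is a Friday, so it moves forward to 2097-11-04.

2097-11-04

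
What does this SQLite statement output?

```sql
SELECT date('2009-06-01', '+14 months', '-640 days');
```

Adding +14 months to 2009-06-01 gives 2010-08-01.
Applying '-640 days' to 2010-08-01: counting 640 days back gives 2008-10-30.

2008-10-30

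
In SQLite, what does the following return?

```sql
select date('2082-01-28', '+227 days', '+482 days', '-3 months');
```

Applying '+227 days' to 2082-01-28: counting 227 days forward gives 2082-09-12.
Applying '+482 days' to 2082-09-12: counting 482 days forward gives 2084-01-07.
Adding -3 months to 2084-01-07 gives 2083-10-07.

2083-10-07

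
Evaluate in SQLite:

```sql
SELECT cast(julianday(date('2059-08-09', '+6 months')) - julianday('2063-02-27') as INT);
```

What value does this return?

Adding +6 months to 2059-08-09 gives 2060-02-09.
20 days remain in February 2060 after the 9th (29 − 9).
Full months from March 2060 through January 2063 contribute their day counts.
Then 27 days into February 2063.
Total: 20 + 31 + 30 + 31 + 30 + 31 + 31 + 30 + 31 + 30 + 31 + 31 + 28 + 31 + 30 + 31 + 30 + 31 + 31 + 30 + 31 + 30 + 31 + 31 + 28 + 31 + 30 + 31 + 30 + 31 + 31 + 30 + 31 + 30 + 31 + 31 + 27 = 1114.
The subtraction is earlier − later, so the result is −1114 → -1114.

-1114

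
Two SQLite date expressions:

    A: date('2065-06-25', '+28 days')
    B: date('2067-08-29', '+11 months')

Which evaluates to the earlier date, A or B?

A = 2065-07-23.
B = 2068-07-29.
A is earlier.

A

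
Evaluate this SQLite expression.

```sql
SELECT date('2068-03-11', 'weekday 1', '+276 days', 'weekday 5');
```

`weekday 1` advances to the next Monday; 2068-03-11 is a Sunday, so it moves forward to 2068-03-12.
Applying '+276 days' to 2068-03-12: counting 276 days forward gives 2068-12-13.
`weekday 5` advances to the next Friday; 2068-12-13 is a Thursday, so it moves forward to 2068-12-14.

2068-12-14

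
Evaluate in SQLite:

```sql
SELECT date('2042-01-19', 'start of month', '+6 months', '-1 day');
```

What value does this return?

2042-06-30

`start of month` rewinds 2042-01-19 to 2042-01-01.
Adding +6 months to 2042-01-01 gives 2042-07-01.
Going back 1 day from 2042-07-01 reaches 2042-06-30 (last day of June, 30 days).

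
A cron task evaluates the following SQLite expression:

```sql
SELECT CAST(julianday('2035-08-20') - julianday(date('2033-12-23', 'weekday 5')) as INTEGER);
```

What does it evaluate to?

605

`weekday 5` advances to the next Friday; 2033-12-23 is already a Friday, so it stays at 2033-12-23.
8 days remain in December 2033 after the 23rd (31 − 23).
Full months from January 2034 through July 2035 contribute their day counts.
Then 20 days into August 2035.
Total: 8 + 31 + 28 + 31 + 30 + 31 + 30 + 31 + 31 + 30 + 31 + 30 + 31 + 31 + 28 + 31 + 30 + 31 + 30 + 31 + 20 = 605.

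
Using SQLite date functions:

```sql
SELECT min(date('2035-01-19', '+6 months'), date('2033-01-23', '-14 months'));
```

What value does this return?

date('2035-01-19', '+6 months') → 2035-07-19.
date('2033-01-23', '-14 months') → 2031-11-23.
Earlier of the two is 2031-11-23.

2031-11-23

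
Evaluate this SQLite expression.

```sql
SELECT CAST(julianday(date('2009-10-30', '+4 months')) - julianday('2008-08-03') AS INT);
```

Adding +4 months to 2009-10-30 targets 2010-02-30. February 2010 has only 28 days, so SQLite normalizes the 2-day overflow forward to 2010-03-02.
28 days remain in August 2008 after the 3rd (31 − 3).
Full months from September 2008 through February 2010 contribute their day counts.
Then 2 days into March 2010.
Total: 28 + 30 + 31 + 30 + 31 + 31 + 28 + 31 + 30 + 31 + 30 + 31 + 31 + 30 + 31 + 30 + 31 + 31 + 28 + 2 = 576.

576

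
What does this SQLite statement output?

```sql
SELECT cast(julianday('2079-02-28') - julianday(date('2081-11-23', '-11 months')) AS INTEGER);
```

-664

Adding -11 months to 2081-11-23 gives 2080-12-23.
0 days remain in February 2079 after the 28th (28 − 28).
Full months from March 2079 through November 2080 contribute their day counts.
Then 23 days into December 2080.
Total: 0 + 31 + 30 + 31 + 30 + 31 + 31 + 30 + 31 + 30 + 31 + 31 + 29 + 31 + 30 + 31 + 30 + 31 + 31 + 30 + 31 + 30 + 23 = 664.
The subtraction is earlier − later, so the result is −664 → -664.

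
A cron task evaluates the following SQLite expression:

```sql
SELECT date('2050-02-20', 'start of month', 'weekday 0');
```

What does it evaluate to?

`start of month` rewinds 2050-02-20 to 2050-02-01.
`weekday 0` advances to the next Sunday; 2050-02-01 is a Tuesday, so it moves forward to 2050-02-06.

2050-02-06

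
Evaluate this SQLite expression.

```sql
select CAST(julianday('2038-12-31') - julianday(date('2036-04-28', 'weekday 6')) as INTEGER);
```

972

`weekday 6` advances to the next Saturday; 2036-04-28 is a Monday, so it moves forward to 2036-05-03.
28 days remain in May 2036 after the 3rd (31 − 3).
Full months from June 2036 through November 2038 contribute their day counts.
Then 31 days into December 2038.
Total: 28 + 30 + 31 + 31 + 30 + 31 + 30 + 31 + 31 + 28 + 31 + 30 + 31 + 30 + 31 + 31 + 30 + 31 + 30 + 31 + 31 + 28 + 31 + 30 + 31 + 30 + 31 + 31 + 30 + 31 + 30 + 31 = 972.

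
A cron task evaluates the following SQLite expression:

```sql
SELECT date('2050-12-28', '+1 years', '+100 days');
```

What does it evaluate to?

2052-04-06

Adding +1 year to 2050-12-28 gives 2051-12-28.
Applying '+100 days' to 2051-12-28: counting 100 days forward gives 2052-04-06.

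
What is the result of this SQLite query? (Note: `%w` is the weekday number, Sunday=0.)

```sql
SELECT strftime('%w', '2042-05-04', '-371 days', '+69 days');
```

6

First apply '-371 days', '+69 days': 2042-05-04 → 2041-07-06.
2041-07-06 is a Saturday; with Sunday=0 that is 6.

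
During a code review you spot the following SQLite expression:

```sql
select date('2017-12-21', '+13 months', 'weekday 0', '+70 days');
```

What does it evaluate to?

2019-04-07

Adding +13 months to 2017-12-21 gives 2019-01-21.
`weekday 0` advances to the next Sunday; 2019-01-21 is a Monday, so it moves forward to 2019-01-27.
Applying '+70 days' to 2019-01-27: counting 70 days forward gives 2019-04-07.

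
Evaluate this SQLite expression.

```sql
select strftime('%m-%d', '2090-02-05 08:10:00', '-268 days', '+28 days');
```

06-10

First apply '-268 days', '+28 days': 2090-02-05 08:10:00 → 2089-06-10 08:10:00.
`%m-%d` extracts the month-day: 06-10.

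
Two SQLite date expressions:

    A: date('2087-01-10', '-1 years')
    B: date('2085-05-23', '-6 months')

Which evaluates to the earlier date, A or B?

A = 2086-01-10.
B = 2084-11-23.
B is earlier.

B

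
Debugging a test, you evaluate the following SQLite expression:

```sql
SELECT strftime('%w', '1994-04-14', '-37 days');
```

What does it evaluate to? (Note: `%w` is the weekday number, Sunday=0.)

2

First apply '-37 days': 1994-04-14 → 1994-03-08.
1994-03-08 is a Tuesday; with Sunday=0 that is 2.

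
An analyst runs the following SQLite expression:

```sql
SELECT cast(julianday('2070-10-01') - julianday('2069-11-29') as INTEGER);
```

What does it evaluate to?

1 day remains in November 2069 after the 29th (30 − 29).
Full months from December 2069 through September 2070 contribute their day counts.
Then 1 day into October 2070.
Total: 1 + 31 + 31 + 28 + 31 + 30 + 31 + 30 + 31 + 31 + 30 + 1 = 306.

306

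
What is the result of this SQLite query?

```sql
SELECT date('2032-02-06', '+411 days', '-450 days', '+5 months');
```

Applying '+411 days' to 2032-02-06: counting 411 days forward gives 2033-03-23.
Applying '-450 days' to 2033-03-23: counting 450 days back gives 2031-12-29.
Adding +5 months to 2031-12-29 gives 2032-05-29.

2032-05-29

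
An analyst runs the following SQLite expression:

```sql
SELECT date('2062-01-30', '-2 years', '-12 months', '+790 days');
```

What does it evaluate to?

Adding -2 years to 2062-01-30 gives 2060-01-30.
Adding -12 months to 2060-01-30 gives 2059-01-30.
Applying '+790 days' to 2059-01-30: counting 790 days forward gives 2061-03-30.

2061-03-30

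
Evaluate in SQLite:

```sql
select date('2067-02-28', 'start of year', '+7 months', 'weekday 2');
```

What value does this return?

`start of year` rewinds 2067-02-28 to 2067-01-01.
Adding +7 months to 2067-01-01 gives 2067-08-01.
`weekday 2` advances to the next Tuesday; 2067-08-01 is a Monday, so it moves forward to 2067-08-02.

2067-08-02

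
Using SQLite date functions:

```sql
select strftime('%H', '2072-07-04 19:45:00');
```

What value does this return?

`%H` extracts the 2-digit hour (00-23): 19.

19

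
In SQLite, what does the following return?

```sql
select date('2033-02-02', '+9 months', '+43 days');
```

Adding +9 months to 2033-02-02 gives 2033-11-02.
Applying '+43 days' to 2033-11-02: counting 43 days forward gives 2033-12-15.

2033-12-15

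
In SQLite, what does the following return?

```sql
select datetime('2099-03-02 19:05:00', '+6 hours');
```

2099-03-03 01:05:00

+6 hours from 2099-03-02 19:05:00 is 2099-03-03 01:05:00 (crosses midnight).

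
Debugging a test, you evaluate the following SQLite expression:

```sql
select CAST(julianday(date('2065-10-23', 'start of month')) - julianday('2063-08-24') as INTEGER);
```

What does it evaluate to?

`start of month` rewinds 2065-10-23 to 2065-10-01.
7 days remain in August 2063 after the 24th (31 − 24).
Full months from September 2063 through September 2065 contribute their day counts.
Then 1 day into October 2065.
Total: 7 + 30 + 31 + 30 + 31 + 31 + 29 + 31 + 30 + 31 + 30 + 31 + 31 + 30 + 31 + 30 + 31 + 31 + 28 + 31 + 30 + 31 + 30 + 31 + 31 + 30 + 1 = 769.

769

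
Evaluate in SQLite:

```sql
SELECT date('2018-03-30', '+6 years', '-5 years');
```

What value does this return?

2019-03-30

Adding +6 years to 2018-03-30 gives 2024-03-30.
Adding -5 years to 2024-03-30 gives 2019-03-30.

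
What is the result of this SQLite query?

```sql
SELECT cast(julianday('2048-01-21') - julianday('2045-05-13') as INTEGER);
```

983

18 days remain in May 2045 after the 13th (31 − 13).
Full months from June 2045 through December 2047 contribute their day counts.
Then 21 days into January 2048.
Total: 18 + 30 + 31 + 31 + 30 + 31 + 30 + 31 + 31 + 28 + 31 + 30 + 31 + 30 + 31 + 31 + 30 + 31 + 30 + 31 + 31 + 28 + 31 + 30 + 31 + 30 + 31 + 31 + 30 + 31 + 30 + 31 + 21 = 983.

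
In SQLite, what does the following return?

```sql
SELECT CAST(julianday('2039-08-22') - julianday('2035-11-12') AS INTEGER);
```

1379

18 days remain in November 2035 after the 12th (30 − 12).
Full months from December 2035 through July 2039 contribute their day counts.
Then 22 days into August 2039.
Total: 18 + 31 + 31 + 29 + 31 + 30 + 31 + 30 + 31 + 31 + 30 + 31 + 30 + 31 + 31 + 28 + 31 + 30 + 31 + 30 + 31 + 31 + 30 + 31 + 30 + 31 + 31 + 28 + 31 + 30 + 31 + 30 + 31 + 31 + 30 + 31 + 30 + 31 + 31 + 28 + 31 + 30 + 31 + 30 + 31 + 22 = 1379.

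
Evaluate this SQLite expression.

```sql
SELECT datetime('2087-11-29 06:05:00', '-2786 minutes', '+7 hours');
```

2087-11-27 14:39:00

2786 minutes = 46h 26m; -2786 minutes from 2087-11-29 06:05:00 is 2087-11-27 07:39:00 (crosses midnight).
+7 hours from 2087-11-27 07:39:00 is 2087-11-27 14:39:00.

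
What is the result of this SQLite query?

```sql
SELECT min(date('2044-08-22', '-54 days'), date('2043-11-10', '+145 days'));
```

2044-04-03

date('2044-08-22', '-54 days') → 2044-06-29.
date('2043-11-10', '+145 days') → 2044-04-03.
Earlier of the two is 2044-04-03.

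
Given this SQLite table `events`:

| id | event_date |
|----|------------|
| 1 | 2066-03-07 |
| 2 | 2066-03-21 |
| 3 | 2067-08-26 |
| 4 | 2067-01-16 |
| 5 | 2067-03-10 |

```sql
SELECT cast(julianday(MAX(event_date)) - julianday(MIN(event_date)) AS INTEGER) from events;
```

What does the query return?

537

MIN = 2066-03-07, MAX = 2067-08-26.
24 days remain in March 2066 after the 7th (31 − 7).
Full months from April 2066 through July 2067 contribute their day counts.
Then 26 days into August 2067.
Total: 24 + 30 + 31 + 30 + 31 + 31 + 30 + 31 + 30 + 31 + 31 + 28 + 31 + 30 + 31 + 30 + 31 + 26 = 537.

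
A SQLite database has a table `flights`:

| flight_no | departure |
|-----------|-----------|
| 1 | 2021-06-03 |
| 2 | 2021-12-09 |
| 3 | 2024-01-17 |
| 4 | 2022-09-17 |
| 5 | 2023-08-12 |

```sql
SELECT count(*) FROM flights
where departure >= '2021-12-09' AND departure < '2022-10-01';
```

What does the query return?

2

Rows in [2021-12-09, 2022-10-01): 2021-12-09, 2022-09-17 → 2 rows.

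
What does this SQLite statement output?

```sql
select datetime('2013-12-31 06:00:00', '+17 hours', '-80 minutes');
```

2013-12-31 21:40:00

+17 hours from 2013-12-31 06:00:00 is 2013-12-31 23:00:00.
80 minutes = 1h 20m; -80 minutes from 2013-12-31 23:00:00 is 2013-12-31 21:40:00.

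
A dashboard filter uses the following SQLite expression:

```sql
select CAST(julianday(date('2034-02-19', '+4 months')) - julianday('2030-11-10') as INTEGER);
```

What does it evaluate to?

1317

Adding +4 months to 2034-02-19 gives 2034-06-19.
20 days remain in November 2030 after the 10th (30 − 10).
Full months from December 2030 through May 2034 contribute their day counts.
Then 19 days into June 2034.
Total: 20 + 31 + 31 + 28 + 31 + 30 + 31 + 30 + 31 + 31 + 30 + 31 + 30 + 31 + 31 + 29 + 31 + 30 + 31 + 30 + 31 + 31 + 30 + 31 + 30 + 31 + 31 + 28 + 31 + 30 + 31 + 30 + 31 + 31 + 30 + 31 + 30 + 31 + 31 + 28 + 31 + 30 + 31 + 19 = 1317.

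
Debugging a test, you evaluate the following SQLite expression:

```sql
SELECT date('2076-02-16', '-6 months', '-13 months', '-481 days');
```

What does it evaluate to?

2073-03-22

Adding -6 months to 2076-02-16 gives 2075-08-16.
Adding -13 months to 2075-08-16 gives 2074-07-16.
Applying '-481 days' to 2074-07-16: counting 481 days back gives 2073-03-22.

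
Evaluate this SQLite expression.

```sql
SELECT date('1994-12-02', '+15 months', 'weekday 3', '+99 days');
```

Adding +15 months to 1994-12-02 gives 1996-03-02.
`weekday 3` advances to the next Wednesday; 1996-03-02 is a Saturday, so it moves forward to 1996-03-06.
Applying '+99 days' to 1996-03-06: counting 99 days forward gives 1996-06-13.

1996-06-13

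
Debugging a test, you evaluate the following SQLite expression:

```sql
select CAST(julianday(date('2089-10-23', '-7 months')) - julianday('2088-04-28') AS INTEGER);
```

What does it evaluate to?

Adding -7 months to 2089-10-23 gives 2089-03-23.
2 days remain in April 2088 after the 28th (30 − 28).
Full months from May 2088 through February 2089 contribute their day counts.
Then 23 days into March 2089.
Total: 2 + 31 + 30 + 31 + 31 + 30 + 31 + 30 + 31 + 31 + 28 + 23 = 329.

329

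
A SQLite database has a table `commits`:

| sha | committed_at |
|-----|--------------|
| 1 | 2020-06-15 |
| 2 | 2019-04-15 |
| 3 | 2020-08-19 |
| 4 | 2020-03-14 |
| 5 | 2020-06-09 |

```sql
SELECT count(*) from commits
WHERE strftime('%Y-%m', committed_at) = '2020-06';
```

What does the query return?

Rows with year-month 2020-06: 2020-06-15, 2020-06-09 → 2.

2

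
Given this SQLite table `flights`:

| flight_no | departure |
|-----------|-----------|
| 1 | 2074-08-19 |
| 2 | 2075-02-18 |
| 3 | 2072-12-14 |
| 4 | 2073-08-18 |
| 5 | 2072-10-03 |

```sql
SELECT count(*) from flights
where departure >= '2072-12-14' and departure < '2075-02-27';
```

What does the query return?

4

Rows in [2072-12-14, 2075-02-27): 2074-08-19, 2075-02-18, 2072-12-14, 2073-08-18 → 4 rows.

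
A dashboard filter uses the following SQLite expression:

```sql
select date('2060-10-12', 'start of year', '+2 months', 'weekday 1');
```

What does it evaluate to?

`start of year` rewinds 2060-10-12 to 2060-01-01.
Adding +2 months to 2060-01-01 gives 2060-03-01.
`weekday 1` advances to the next Monday; 2060-03-01 is already a Monday, so it stays at 2060-03-01.

2060-03-01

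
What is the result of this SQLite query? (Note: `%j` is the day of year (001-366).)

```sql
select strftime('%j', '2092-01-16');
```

016

Day-of-year for 2092-01-16: days since 2092-01-01 inclusive = 16, zero-padded to 016.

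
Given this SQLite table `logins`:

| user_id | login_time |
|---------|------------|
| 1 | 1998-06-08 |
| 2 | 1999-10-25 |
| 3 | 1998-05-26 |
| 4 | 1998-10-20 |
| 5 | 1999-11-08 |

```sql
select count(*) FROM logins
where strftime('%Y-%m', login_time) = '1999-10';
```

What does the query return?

Rows with year-month 1999-10: 1999-10-25 → 1.

1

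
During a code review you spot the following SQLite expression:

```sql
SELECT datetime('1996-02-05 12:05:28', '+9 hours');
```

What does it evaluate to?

+9 hours from 1996-02-05 12:05:28 is 1996-02-05 21:05:28.

1996-02-05 21:05:28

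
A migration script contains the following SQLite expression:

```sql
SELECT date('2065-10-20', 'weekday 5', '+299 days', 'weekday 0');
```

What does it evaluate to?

`weekday 5` advances to the next Friday; 2065-10-20 is a Tuesday, so it moves forward to 2065-10-23.
Applying '+299 days' to 2065-10-23: counting 299 days forward gives 2066-08-18.
`weekday 0` advances to the next Sunday; 2066-08-18 is a Wednesday, so it moves forward to 2066-08-22.

2066-08-22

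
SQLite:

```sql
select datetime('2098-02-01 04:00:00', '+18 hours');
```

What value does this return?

2098-02-01 22:00:00

+18 hours from 2098-02-01 04:00:00 is 2098-02-01 22:00:00.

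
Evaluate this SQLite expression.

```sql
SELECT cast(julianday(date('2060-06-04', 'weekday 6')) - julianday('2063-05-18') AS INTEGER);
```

-1077

`weekday 6` advances to the next Saturday; 2060-06-04 is a Friday, so it moves forward to 2060-06-05.
25 days remain in June 2060 after the 5th (30 − 5).
Full months from July 2060 through April 2063 contribute their day counts.
Then 18 days into May 2063.
Total: 25 + 31 + 31 + 30 + 31 + 30 + 31 + 31 + 28 + 31 + 30 + 31 + 30 + 31 + 31 + 30 + 31 + 30 + 31 + 31 + 28 + 31 + 30 + 31 + 30 + 31 + 31 + 30 + 31 + 30 + 31 + 31 + 28 + 31 + 30 + 18 = 1077.
The subtraction is earlier − later, so the result is −1077 → -1077.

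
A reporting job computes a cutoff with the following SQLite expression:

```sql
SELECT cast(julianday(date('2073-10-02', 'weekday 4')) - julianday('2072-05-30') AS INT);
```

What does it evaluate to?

`weekday 4` advances to the next Thursday; 2073-10-02 is a Monday, so it moves forward to 2073-10-05.
1 day remains in May 2072 after the 30th (31 − 30).
Full months from June 2072 through September 2073 contribute their day counts.
Then 5 days into October 2073.
Total: 1 + 30 + 31 + 31 + 30 + 31 + 30 + 31 + 31 + 28 + 31 + 30 + 31 + 30 + 31 + 31 + 30 + 5 = 493.

493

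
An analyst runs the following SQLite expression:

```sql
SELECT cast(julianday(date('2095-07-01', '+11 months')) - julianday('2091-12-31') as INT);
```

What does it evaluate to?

Adding +11 months to 2095-07-01 gives 2096-06-01.
0 days remain in December 2091 after the 31st (31 − 31).
Full months from January 2092 through May 2096 contribute their day counts.
Then 1 day into June 2096.
Total: 0 + 31 + 29 + 31 + 30 + 31 + 30 + 31 + 31 + 30 + 31 + 30 + 31 + 31 + 28 + 31 + 30 + 31 + 30 + 31 + 31 + 30 + 31 + 30 + 31 + 31 + 28 + 31 + 30 + 31 + 30 + 31 + 31 + 30 + 31 + 30 + 31 + 31 + 28 + 31 + 30 + 31 + 30 + 31 + 31 + 30 + 31 + 30 + 31 + 31 + 29 + 31 + 30 + 31 + 1 = 1614.

1614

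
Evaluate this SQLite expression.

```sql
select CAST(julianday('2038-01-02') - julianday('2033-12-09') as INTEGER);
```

1485

22 days remain in December 2033 after the 9th (31 − 9).
Full months from January 2034 through December 2037 contribute their day counts.
Then 2 days into January 2038.
Total: 22 + 31 + 28 + 31 + 30 + 31 + 30 + 31 + 31 + 30 + 31 + 30 + 31 + 31 + 28 + 31 + 30 + 31 + 30 + 31 + 31 + 30 + 31 + 30 + 31 + 31 + 29 + 31 + 30 + 31 + 30 + 31 + 31 + 30 + 31 + 30 + 31 + 31 + 28 + 31 + 30 + 31 + 30 + 31 + 31 + 30 + 31 + 30 + 31 + 2 = 1485.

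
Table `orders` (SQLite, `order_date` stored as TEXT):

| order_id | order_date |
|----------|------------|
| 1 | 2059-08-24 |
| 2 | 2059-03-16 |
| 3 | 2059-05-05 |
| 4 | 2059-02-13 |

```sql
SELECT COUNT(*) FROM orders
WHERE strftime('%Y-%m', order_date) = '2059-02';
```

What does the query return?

Rows with year-month 2059-02: 2059-02-13 → 1.

1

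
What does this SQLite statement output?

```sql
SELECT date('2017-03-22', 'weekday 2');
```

`weekday 2` advances to the next Tuesday; 2017-03-22 is a Wednesday, so it moves forward to 2017-03-28.

2017-03-28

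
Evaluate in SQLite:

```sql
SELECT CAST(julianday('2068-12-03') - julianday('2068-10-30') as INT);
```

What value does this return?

1 day remains in October 2068 after the 30th (31 − 30).
November 2068: 30 days.
Then 3 days into December 2068.
Total: 1 + 30 + 3 = 34.

34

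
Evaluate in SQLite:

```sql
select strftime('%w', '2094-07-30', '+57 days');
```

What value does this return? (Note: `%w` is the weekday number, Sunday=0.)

6

First apply '+57 days': 2094-07-30 → 2094-09-25.
2094-09-25 is a Saturday; with Sunday=0 that is 6.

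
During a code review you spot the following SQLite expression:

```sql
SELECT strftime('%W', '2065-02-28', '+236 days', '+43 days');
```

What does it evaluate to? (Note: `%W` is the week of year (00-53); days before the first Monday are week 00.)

48

First apply '+236 days', '+43 days': 2065-02-28 → 2065-12-04.
2065-12-04 is a Friday. SQLite's %W counts Mondays since the year started; the result is 48.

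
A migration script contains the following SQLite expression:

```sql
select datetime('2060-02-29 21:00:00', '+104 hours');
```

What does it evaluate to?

+104 hours from 2060-02-29 21:00:00 is 2060-03-05 05:00:00 (crosses midnight).

2060-03-05 05:00:00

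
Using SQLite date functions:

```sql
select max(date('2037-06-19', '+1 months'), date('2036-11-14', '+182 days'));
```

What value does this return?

date('2037-06-19', '+1 months') → 2037-07-19.
date('2036-11-14', '+182 days') → 2037-05-15.
Later of the two is 2037-07-19.

2037-07-19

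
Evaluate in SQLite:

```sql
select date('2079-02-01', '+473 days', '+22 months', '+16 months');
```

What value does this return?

Applying '+473 days' to 2079-02-01: counting 473 days forward gives 2080-05-19.
Adding +22 months to 2080-05-19 gives 2082-03-19.
Adding +16 months to 2082-03-19 gives 2083-07-19.

2083-07-19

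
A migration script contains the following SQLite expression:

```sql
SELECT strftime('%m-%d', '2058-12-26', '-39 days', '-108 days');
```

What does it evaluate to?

First apply '-39 days', '-108 days': 2058-12-26 → 2058-08-01.
`%m-%d` extracts the month-day: 08-01.

08-01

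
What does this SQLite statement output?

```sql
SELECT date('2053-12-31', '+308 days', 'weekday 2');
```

2054-11-10

Applying '+308 days' to 2053-12-31: counting 308 days forward gives 2054-11-04.
`weekday 2` advances to the next Tuesday; 2054-11-04 is a Wednesday, so it moves forward to 2054-11-10.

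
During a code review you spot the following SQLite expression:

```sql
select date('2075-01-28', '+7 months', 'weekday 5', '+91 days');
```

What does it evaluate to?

2075-11-29

Adding +7 months to 2075-01-28 gives 2075-08-28.
`weekday 5` advances to the next Friday; 2075-08-28 is a Wednesday, so it moves forward to 2075-08-30.
Applying '+91 days' to 2075-08-30: counting 91 days forward gives 2075-11-29.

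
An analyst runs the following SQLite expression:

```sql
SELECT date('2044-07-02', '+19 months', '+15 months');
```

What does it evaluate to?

2047-05-02

Adding +19 months to 2044-07-02 gives 2046-02-02.
Adding +15 months to 2046-02-02 gives 2047-05-02.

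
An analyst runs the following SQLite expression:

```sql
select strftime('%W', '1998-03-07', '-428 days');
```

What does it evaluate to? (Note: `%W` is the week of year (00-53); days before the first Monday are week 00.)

00

First apply '-428 days': 1998-03-07 → 1997-01-03.
1997-01-03 is a Friday. SQLite's %W counts Mondays since the year started; the result is 00.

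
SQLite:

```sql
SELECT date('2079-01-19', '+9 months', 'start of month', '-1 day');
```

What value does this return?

2079-09-30

Adding +9 months to 2079-01-19 gives 2079-10-19.
`start of month` rewinds 2079-10-19 to 2079-10-01.
Going back 1 day from 2079-10-01 reaches 2079-09-30 (last day of September, 30 days).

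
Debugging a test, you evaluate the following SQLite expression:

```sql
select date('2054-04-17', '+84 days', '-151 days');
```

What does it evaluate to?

Applying '+84 days' to 2054-04-17: counting 84 days forward gives 2054-07-10.
Applying '-151 days' to 2054-07-10: counting 151 days back gives 2054-02-09.

2054-02-09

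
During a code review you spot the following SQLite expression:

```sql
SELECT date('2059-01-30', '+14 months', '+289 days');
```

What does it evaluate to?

2061-01-13

Adding +14 months to 2059-01-30 gives 2060-03-30.
Applying '+289 days' to 2060-03-30: counting 289 days forward gives 2061-01-13.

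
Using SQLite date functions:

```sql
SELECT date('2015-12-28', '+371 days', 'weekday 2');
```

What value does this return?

2017-01-03

Applying '+371 days' to 2015-12-28: counting 371 days forward gives 2017-01-02.
`weekday 2` advances to the next Tuesday; 2017-01-02 is a Monday, so it moves forward to 2017-01-03.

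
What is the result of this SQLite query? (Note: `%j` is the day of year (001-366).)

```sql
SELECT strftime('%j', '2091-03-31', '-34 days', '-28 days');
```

First apply '-34 days', '-28 days': 2091-03-31 → 2091-01-28.
Day-of-year for 2091-01-28: days since 2091-01-01 inclusive = 28, zero-padded to 028.

028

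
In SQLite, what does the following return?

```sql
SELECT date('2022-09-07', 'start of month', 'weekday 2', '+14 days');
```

`start of month` rewinds 2022-09-07 to 2022-09-01.
`weekday 2` advances to the next Tuesday; 2022-09-01 is a Thursday, so it moves forward to 2022-09-06.
Advancing 14 more days within September lands on 2022-09-20.

2022-09-20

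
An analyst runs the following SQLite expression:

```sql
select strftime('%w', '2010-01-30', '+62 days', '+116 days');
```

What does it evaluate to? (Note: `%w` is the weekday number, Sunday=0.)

First apply '+62 days', '+116 days': 2010-01-30 → 2010-07-27.
2010-07-27 is a Tuesday; with Sunday=0 that is 2.

2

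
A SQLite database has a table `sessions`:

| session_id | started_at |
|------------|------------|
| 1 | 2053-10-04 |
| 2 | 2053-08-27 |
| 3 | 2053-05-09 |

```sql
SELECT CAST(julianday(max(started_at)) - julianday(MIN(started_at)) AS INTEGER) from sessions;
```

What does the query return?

MIN = 2053-05-09, MAX = 2053-10-04.
22 days remain in May 2053 after the 9th (31 − 9).
June 2053: 30 days.
July 2053: 31 days.
August 2053: 31 days.
September 2053: 30 days.
Then 4 days into October 2053.
Total: 22 + 30 + 31 + 31 + 30 + 4 = 148.

148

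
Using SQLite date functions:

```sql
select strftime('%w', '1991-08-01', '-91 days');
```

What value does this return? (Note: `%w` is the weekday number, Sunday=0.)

4

First apply '-91 days': 1991-08-01 → 1991-05-02.
1991-05-02 is a Thursday; with Sunday=0 that is 4.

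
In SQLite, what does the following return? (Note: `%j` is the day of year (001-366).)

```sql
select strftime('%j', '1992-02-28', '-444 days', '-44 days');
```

First apply '-444 days', '-44 days': 1992-02-28 → 1990-10-28.
Day-of-year for 1990-10-28: days since 1990-01-01 inclusive = 301, zero-padded to 301.

301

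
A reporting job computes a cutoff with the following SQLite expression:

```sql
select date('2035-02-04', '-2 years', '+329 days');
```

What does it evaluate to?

2033-12-30

Adding -2 years to 2035-02-04 gives 2033-02-04.
Applying '+329 days' to 2033-02-04: counting 329 days forward gives 2033-12-30.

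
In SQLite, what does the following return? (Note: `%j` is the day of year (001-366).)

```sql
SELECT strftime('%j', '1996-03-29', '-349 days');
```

First apply '-349 days': 1996-03-29 → 1995-04-15.
Day-of-year for 1995-04-15: days since 1995-01-01 inclusive = 105, zero-padded to 105.

105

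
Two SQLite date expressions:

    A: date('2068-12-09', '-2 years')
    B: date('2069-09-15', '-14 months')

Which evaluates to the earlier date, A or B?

A = 2066-12-09.
B = 2068-07-15.
A is earlier.

A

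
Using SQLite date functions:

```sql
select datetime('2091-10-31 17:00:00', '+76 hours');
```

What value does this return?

+76 hours from 2091-10-31 17:00:00 is 2091-11-03 21:00:00 (crosses midnight).

2091-11-03 21:00:00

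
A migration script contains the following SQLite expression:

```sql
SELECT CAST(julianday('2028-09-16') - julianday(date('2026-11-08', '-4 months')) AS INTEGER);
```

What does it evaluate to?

801

Adding -4 months to 2026-11-08 gives 2026-07-08.
23 days remain in July 2026 after the 8th (31 − 8).
Full months from August 2026 through August 2028 contribute their day counts.
Then 16 days into September 2028.
Total: 23 + 31 + 30 + 31 + 30 + 31 + 31 + 28 + 31 + 30 + 31 + 30 + 31 + 31 + 30 + 31 + 30 + 31 + 31 + 29 + 31 + 30 + 31 + 30 + 31 + 31 + 16 = 801.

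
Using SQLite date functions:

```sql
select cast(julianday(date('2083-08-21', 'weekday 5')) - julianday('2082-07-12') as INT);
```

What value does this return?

`weekday 5` advances to the next Friday; 2083-08-21 is a Saturday, so it moves forward to 2083-08-27.
19 days remain in July 2082 after the 12th (31 − 12).
Full months from August 2082 through July 2083 contribute their day counts.
Then 27 days into August 2083.
Total: 19 + 31 + 30 + 31 + 30 + 31 + 31 + 28 + 31 + 30 + 31 + 30 + 31 + 27 = 411.

411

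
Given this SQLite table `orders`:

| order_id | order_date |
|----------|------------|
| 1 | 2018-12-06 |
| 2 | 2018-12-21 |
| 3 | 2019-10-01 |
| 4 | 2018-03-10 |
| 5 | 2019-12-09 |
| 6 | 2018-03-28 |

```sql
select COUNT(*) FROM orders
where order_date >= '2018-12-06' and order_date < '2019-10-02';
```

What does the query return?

Rows in [2018-12-06, 2019-10-02): 2018-12-06, 2018-12-21, 2019-10-01 → 3 rows.

3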